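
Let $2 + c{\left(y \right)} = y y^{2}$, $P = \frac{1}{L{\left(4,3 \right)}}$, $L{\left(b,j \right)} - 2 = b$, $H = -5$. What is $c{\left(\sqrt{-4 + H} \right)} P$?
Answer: $- \frac{1}{3} - \frac{9 i}{2} \approx -0.33333 - 4.5 i$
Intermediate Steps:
$L{\left(b,j \right)} = 2 + b$
$P = \frac{1}{6}$ ($P = \frac{1}{2 + 4} = \frac{1}{6} \approx 0.16667$)
$c{\left(y \right)} = -2 + y^{3}$ ($c{\left(y \right)} = -2 + y y^{2} = -2 + y^{3}$)
$c{\left(\sqrt{-4 + H} \right)} P = \left(-2 + \left(\sqrt{-4 - 5}\right)^{3}\right) \frac{1}{6} = \left(-2 + \left(\sqrt{-9}\right)^{3}\right) \frac{1}{6} = \left(-2 + \left(3 i\right)^{3}\right) \frac{1}{6} = \left(-2 - 27 i\right) \frac{1}{6} = - \frac{1}{3} - \frac{9 i}{2}$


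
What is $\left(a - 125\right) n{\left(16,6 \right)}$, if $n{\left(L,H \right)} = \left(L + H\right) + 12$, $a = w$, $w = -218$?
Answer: $-11662$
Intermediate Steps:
$a = -218$
$n{\left(L,H \right)} = 12 + H + L$ ($n{\left(L,H \right)} = \left(H + L\right) + 12 = 12 + H + L$)
$\left(a - 125\right) n{\left(16,6 \right)} = \left(-218 - 125\right) \left(12 + 6 + 16\right) = \left(-343\right) 34 = -11662$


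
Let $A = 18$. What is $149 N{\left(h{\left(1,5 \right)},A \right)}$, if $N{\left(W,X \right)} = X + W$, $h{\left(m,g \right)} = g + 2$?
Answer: $3725$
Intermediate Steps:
$h{\left(m,g \right)} = 2 + g$
$N{\left(W,X \right)} = W + X$
$149 N{\left(h{\left(1,5 \right)},A \right)} = 149 \left(\left(2 + 5\right) + 18\right) = 149 \left(7 + 18\right) = 149 \cdot 25 = 3725$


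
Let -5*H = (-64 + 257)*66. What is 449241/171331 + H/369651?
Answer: 276043170059/105554459135 ≈ 2.6152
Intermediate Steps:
H = -12738/5 (H = -(-64 + 257)*66/5 = -193*66/5 = -⅕*12738 = -12738/5 ≈ -2547.6)
449241/171331 + H/369651 = 449241/171331 - 12738/5/369651 = 449241*(1/171331) - 12738/5*1/369651 = 449241/171331 - 4246/616085 = 276043170059/105554459135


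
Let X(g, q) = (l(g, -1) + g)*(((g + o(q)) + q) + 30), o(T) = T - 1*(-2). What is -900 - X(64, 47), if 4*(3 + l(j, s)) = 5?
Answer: -25455/2 ≈ -12728.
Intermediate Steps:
o(T) = 2 + T (o(T) = T + 2 = 2 + T)
l(j, s) = -7/4 (l(j, s) = -3 + (¼)*5 = -3 + 5/4 = -7/4)
X(g, q) = (-7/4 + g)*(32 + g + 2*q) (X(g, q) = (-7/4 + g)*(((g + (2 + q)) + q) + 30) = (-7/4 + g)*(((2 + g + q) + q) + 30) = (-7/4 + g)*((2 + g + 2*q) + 30) = (-7/4 + g)*(32 + g + 2*q))
-900 - X(64, 47) = -900 - (-56 + 64² - 7/2*47 + (121/4)*64 + 2*64*47) = -900 - (-56 + 4096 - 329/2 + 1936 + 6016) = -900 - 1*23655/2 = -900 - 23655/2 = -25455/2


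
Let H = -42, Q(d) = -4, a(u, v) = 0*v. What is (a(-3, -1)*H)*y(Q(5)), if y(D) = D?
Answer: 0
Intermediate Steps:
a(u, v) = 0
(a(-3, -1)*H)*y(Q(5)) = (0*(-42))*(-4) = 0*(-4) = 0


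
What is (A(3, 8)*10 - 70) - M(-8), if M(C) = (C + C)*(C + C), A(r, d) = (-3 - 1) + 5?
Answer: -316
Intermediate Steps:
A(r, d) = 1 (A(r, d) = -4 + 5 = 1)
M(C) = 4*C² (M(C) = (2*C)*(2*C) = 4*C²)
(A(3, 8)*10 - 70) - M(-8) = (1*10 - 70) - 4*(-8)² = (10 - 70) - 4*64 = -60 - 1*256 = -60 - 256 = -316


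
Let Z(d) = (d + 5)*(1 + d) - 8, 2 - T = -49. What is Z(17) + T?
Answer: 439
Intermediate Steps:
T = 51 (T = 2 - 1*(-49) = 2 + 49 = 51)
Z(d) = -8 + (1 + d)*(5 + d) (Z(d) = (5 + d)*(1 + d) - 8 = (1 + d)*(5 + d) - 8 = -8 + (1 + d)*(5 + d))
Z(17) + T = (-3 + 17**2 + 6*17) + 51 = (-3 + 289 + 102) + 51 = 388 + 51 = 439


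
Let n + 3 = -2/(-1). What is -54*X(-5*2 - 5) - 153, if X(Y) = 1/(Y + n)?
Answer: -1197/8 ≈ -149.63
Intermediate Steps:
n = -1 (n = -3 - 2/(-1) = -3 - 2*(-1) = -3 + 2 = -1)
X(Y) = 1/(-1 + Y) (X(Y) = 1/(Y - 1) = 1/(-1 + Y))
-54*X(-5*2 - 5) - 153 = -54/(-1 + (-5*2 - 5)) - 153 = -54/(-1 + (-10 - 5)) - 153 = -54/(-1 - 15) - 153 = -54/(-16) - 153 = -54*(-1/16) - 153 = 27/8 - 153 = -1197/8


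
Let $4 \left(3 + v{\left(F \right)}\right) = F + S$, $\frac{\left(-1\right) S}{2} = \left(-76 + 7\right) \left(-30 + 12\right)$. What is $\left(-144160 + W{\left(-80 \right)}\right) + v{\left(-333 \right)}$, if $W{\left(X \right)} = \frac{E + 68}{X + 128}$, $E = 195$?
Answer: $- \frac{6953365}{48} \approx -1.4486 \cdot 10^{5}$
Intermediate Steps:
$S = -2484$ ($S = - 2 \left(-76 + 7\right) \left(-30 + 12\right) = - 2 \left(\left(-69\right) \left(-18\right)\right) = \left(-2\right) 1242 = -2484$)
$W{\left(X \right)} = \frac{263}{128 + X}$ ($W{\left(X \right)} = \frac{195 + 68}{X + 128} = \frac{263}{128 + X}$)
$v{\left(F \right)} = -624 + \frac{F}{4}$ ($v{\left(F \right)} = -3 + \frac{F - 2484}{4} = -3 + \frac{-2484 + F}{4} = -3 + \left(-621 + \frac{F}{4}\right) = -624 + \frac{F}{4}$)
$\left(-144160 + W{\left(-80 \right)}\right) + v{\left(-333 \right)} = \left(-144160 + \frac{263}{128 - 80}\right) + \left(-624 + \frac{1}{4} \left(-333\right)\right) = \left(-144160 + \frac{263}{48}\right) - \frac{2829}{4} = - \frac{6919417}{48} - \frac{2829}{4} = - \frac{6953365}{48}$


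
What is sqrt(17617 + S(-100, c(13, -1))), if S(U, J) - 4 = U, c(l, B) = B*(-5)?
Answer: sqrt(17521) ≈ 132.37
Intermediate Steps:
c(l, B) = -5*B
S(U, J) = 4 + U
sqrt(17617 + S(-100, c(13, -1))) = sqrt(17617 + (4 - 100)) = sqrt(17617 - 96) = sqrt(17521)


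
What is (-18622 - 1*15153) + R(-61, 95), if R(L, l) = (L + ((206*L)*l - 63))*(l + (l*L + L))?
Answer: 6877989559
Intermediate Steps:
R(L, l) = (-63 + L + 206*L*l)*(L + l + L*l) (R(L, l) = (L + (206*L*l - 63))*(l + (L*l + L)) = (L + (-63 + 206*L*l))*(l + (L + L*l)) = (-63 + L + 206*L*l)*(L + l + L*l))
(-18622 - 1*15153) + R(-61, 95) = (-18622 - 1*15153) + ((-61)**2 - 63*(-61) - 63*95 - 62*(-61)*95 + 206*(-61)*95**2 + 206*(-61)**2*95**2 + 207*95*(-61)**2) = (-18622 - 15153) + (3721 + 3843 - 5985 + 359290 + 206*(-61)*9025 + 206*3721*9025 + 207*95*3721) = -33775 + (3721 + 3843 - 5985 + 359290 - 113408150 + 6917897150 + 73173465) = -33775 + 6878023334 = 6877989559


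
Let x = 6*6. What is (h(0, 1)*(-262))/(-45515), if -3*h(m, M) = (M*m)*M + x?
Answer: -3144/45515 ≈ -0.069076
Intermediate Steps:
x = 36
h(m, M) = -12 - m*M²/3 (h(m, M) = -((M*m)*M + 36)/3 = -(m*M² + 36)/3 = -(36 + m*M²)/3 = -12 - m*M²/3)
(h(0, 1)*(-262))/(-45515) = ((-12 - ⅓*0*1²)*(-262))/(-45515) = ((-12 - ⅓*0*1)*(-262))*(-1/45515) = ((-12 + 0)*(-262))*(-1/45515) = -12*(-262)*(-1/45515) = 3144*(-1/45515) = -3144/45515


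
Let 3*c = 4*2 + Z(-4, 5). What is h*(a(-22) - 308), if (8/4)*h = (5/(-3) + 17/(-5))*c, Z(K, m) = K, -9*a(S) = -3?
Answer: 140296/135 ≈ 1039.2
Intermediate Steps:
a(S) = 1/3 (a(S) = -1/9*(-3) = 1/3)
c = 4/3 (c = (4*2 - 4)/3 = (8 - 4)/3 = (1/3)*4 = 4/3 ≈ 1.3333)
h = -152/45 (h = ((5/(-3) + 17/(-5))*(4/3))/2 = ((5*(-1/3) + 17*(-1/5))*(4/3))/2 = ((-5/3 - 17/5)*(4/3))/2 = (-76/15*4/3)/2 = (1/2)*(-304/45) = -152/45 ≈ -3.3778)
h*(a(-22) - 308) = -152*(1/3 - 308)/45 = -152/45*(-923/3) = 140296/135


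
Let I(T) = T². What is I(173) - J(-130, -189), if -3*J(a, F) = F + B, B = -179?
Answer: 89419/3 ≈ 29806.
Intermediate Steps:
J(a, F) = 179/3 - F/3 (J(a, F) = -(F - 179)/3 = -(-179 + F)/3 = 179/3 - F/3)
I(173) - J(-130, -189) = 173² - (179/3 - ⅓*(-189)) = 29929 - (179/3 + 63) = 29929 - 1*368/3 = 29929 - 368/3 = 89419/3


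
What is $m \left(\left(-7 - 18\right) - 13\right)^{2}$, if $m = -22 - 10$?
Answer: $-46208$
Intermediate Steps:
$m = -32$ ($m = -22 - 10 = -32$)
$m \left(\left(-7 - 18\right) - 13\right)^{2} = - 32 \left(\left(-7 - 18\right) - 13\right)^{2} = - 32 \left(-25 - 13\right)^{2} = - 32 \left(-38\right)^{2} = \left(-32\right) 1444 = -46208$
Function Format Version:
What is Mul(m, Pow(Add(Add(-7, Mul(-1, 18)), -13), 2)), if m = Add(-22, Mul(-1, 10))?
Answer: -46208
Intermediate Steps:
m = -32 (m = Add(-22, -10) = -32)
Mul(m, Pow(Add(Add(-7, Mul(-1, 18)), -13), 2)) = Mul(-32, Pow(Add(Add(-7, Mul(-1, 18)), -13), 2)) = Mul(-32, Pow(Add(Add(-7, -18), -13), 2)) = Mul(-32, Pow(Add(-25, -13), 2)) = Mul(-32, Pow(-38, 2)) = Mul(-32, 1444) = -46208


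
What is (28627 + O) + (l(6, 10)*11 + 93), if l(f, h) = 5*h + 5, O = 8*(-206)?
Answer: 27677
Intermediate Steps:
O = -1648
l(f, h) = 5 + 5*h
(28627 + O) + (l(6, 10)*11 + 93) = (28627 - 1648) + ((5 + 5*10)*11 + 93) = 26979 + ((5 + 50)*11 + 93) = 26979 + (55*11 + 93) = 26979 + (605 + 93) = 26979 + 698 = 27677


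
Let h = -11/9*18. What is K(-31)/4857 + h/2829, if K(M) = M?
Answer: -21617/1526717 ≈ -0.014159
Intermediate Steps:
h = -22 (h = -11*⅑*18 = -11/9*18 = -22)
K(-31)/4857 + h/2829 = -31/4857 - 22/2829 = -21617/1526717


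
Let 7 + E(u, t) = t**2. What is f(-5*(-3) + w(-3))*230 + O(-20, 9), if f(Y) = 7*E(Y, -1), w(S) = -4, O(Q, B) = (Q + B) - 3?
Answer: -9674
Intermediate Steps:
O(Q, B) = -3 + B + Q (O(Q, B) = (B + Q) - 3 = -3 + B + Q)
E(u, t) = -7 + t**2
f(Y) = -42 (f(Y) = 7*(-7 + (-1)**2) = 7*(-7 + 1) = 7*(-6) = -42)
f(-5*(-3) + w(-3))*230 + O(-20, 9) = -42*230 + (-3 + 9 - 20) = -9660 - 14 = -9674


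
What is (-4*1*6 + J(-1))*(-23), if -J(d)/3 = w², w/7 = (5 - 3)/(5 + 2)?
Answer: 828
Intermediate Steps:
w = 2 (w = 7*((5 - 3)/(5 + 2)) = 7*(2/7) = 2)
J(d) = -12 (J(d) = -3*2² = -3*4 = -12)
(-4*1*6 + J(-1))*(-23) = (-4*1*6 - 12)*(-23) = (-4*6 - 12)*(-23) = (-24 - 12)*(-23) = -36*(-23) = 828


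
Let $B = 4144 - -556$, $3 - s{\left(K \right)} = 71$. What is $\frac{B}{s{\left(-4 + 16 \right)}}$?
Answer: $- \frac{1175}{17} \approx -69.118$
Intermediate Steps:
$s{\left(K \right)} = -68$ ($s{\left(K \right)} = 3 - 71 = -68$)
$B = 4700$ ($B = 4144 + 556 = 4700$)
$\frac{B}{s{\left(-4 + 16 \right)}} = \frac{4700}{-68} = 4700 \left(- \frac{1}{68}\right) = - \frac{1175}{17}$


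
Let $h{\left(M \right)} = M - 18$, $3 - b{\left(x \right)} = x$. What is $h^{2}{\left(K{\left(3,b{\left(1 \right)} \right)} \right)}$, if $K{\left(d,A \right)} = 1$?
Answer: $289$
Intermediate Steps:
$b{\left(x \right)} = 3 - x$
$h{\left(M \right)} = -18 + M$
$h^{2}{\left(K{\left(3,b{\left(1 \right)} \right)} \right)} = \left(-18 + 1\right)^{2} = \left(-17\right)^{2} = 289$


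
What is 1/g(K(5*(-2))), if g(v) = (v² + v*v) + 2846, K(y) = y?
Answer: 1/3046 ≈ 0.00032830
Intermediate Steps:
g(v) = 2846 + 2*v² (g(v) = (v² + v²) + 2846 = 2*v² + 2846 = 2846 + 2*v²)
1/g(K(5*(-2))) = 1/(2846 + 2*(5*(-2))²) = 1/(2846 + 2*(-10)²) = 1/(2846 + 2*100) = 1/(2846 + 200) = 1/3046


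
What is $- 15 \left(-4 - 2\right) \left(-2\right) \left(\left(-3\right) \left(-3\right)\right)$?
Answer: $-1620$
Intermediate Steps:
$- 15 \left(-4 - 2\right) \left(-2\right) \left(\left(-3\right) \left(-3\right)\right) = - 15 \left(\left(-6\right) \left(-2\right)\right) 9 = \left(-15\right) 12 \cdot 9 = \left(-180\right) 9 = -1620$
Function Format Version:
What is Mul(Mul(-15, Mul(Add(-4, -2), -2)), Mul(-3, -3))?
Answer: -1620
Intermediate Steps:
Mul(Mul(-15, Mul(Add(-4, -2), -2)), Mul(-3, -3)) = Mul(Mul(-15, Mul(-6, -2)), 9) = Mul(Mul(-15, 12), 9) = Mul(-180, 9) = -1620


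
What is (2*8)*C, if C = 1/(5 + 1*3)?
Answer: 2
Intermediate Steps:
C = ⅛ (C = 1/(5 + 3) = 1/8 = ⅛ ≈ 0.12500)
(2*8)*C = (2*8)*(⅛) = 16*(⅛) = 2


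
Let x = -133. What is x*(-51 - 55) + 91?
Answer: 14189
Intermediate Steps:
x*(-51 - 55) + 91 = -133*(-51 - 55) + 91 = -133*(-106) + 91 = 14098 + 91 = 14189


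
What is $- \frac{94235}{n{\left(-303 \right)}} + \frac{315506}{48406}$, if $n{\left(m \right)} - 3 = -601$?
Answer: $\frac{2375105999}{14473394} \approx 164.1$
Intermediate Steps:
$n{\left(m \right)} = -598$ ($n{\left(m \right)} = 3 - 601 = -598$)
$- \frac{94235}{n{\left(-303 \right)}} + \frac{315506}{48406} = - \frac{94235}{-598} + \frac{315506}{48406} = \left(-94235\right) \left(- \frac{1}{598}\right) + 315506 \cdot \frac{1}{48406} = \frac{94235}{598} + \frac{157753}{24203} = \frac{2375105999}{14473394}$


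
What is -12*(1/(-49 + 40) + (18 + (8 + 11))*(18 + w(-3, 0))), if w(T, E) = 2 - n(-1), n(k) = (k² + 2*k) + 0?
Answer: -27968/3 ≈ -9322.7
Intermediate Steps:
n(k) = k² + 2*k
w(T, E) = 3 (w(T, E) = 2 - (-1)*(2 - 1) = 2 - (-1) = 2 - 1*(-1) = 2 + 1 = 3)
-12*(1/(-49 + 40) + (18 + (8 + 11))*(18 + w(-3, 0))) = -12*(1/(-49 + 40) + (18 + (8 + 11))*(18 + 3)) = -12*(1/(-9) + (18 + 19)*21) = -12*(-⅑ + 37*21) = -12*(-⅑ + 777) = -12*6992/9 = -27968/3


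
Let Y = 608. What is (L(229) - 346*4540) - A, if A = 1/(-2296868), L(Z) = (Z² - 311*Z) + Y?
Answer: -3649746220679/2296868 ≈ -1.5890e+6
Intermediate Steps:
L(Z) = 608 + Z² - 311*Z (L(Z) = (Z² - 311*Z) + 608 = 608 + Z² - 311*Z)
A = -1/2296868 ≈ -4.3538e-7
(L(229) - 346*4540) - A = ((608 + 229² - 311*229) - 346*4540) - 1*(-1/2296868) = ((608 + 52441 - 71219) - 1570840) + 1/2296868 = (-18170 - 1570840) + 1/2296868 = -1589010 + 1/2296868 = -3649746220679/2296868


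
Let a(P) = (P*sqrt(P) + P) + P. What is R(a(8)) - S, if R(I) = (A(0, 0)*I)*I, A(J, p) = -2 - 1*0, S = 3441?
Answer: -4977 - 1024*sqrt(2) ≈ -6425.2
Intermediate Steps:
A(J, p) = -2 (A(J, p) = -2 + 0 = -2)
a(P) = P**(3/2) + 2*P (a(P) = (P**(3/2) + P) + P = (P + P**(3/2)) + P = P**(3/2) + 2*P)
R(I) = -2*I**2 (R(I) = (-2*I)*I = -2*I**2)
R(a(8)) - S = -2*(8**(3/2) + 2*8)**2 - 1*3441 = -2*(16*sqrt(2) + 16)**2 - 3441 = -2*(16 + 16*sqrt(2))**2 - 3441 = -3441 - 2*(16 + 16*sqrt(2))**2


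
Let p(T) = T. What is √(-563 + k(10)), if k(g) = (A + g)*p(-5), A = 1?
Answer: I*√618 ≈ 24.86*I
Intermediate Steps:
k(g) = -5 - 5*g (k(g) = (1 + g)*(-5) = -5 - 5*g)
√(-563 + k(10)) = √(-563 + (-5 - 5*10)) = √(-563 + (-5 - 50)) = √(-563 - 55) = √(-618) = I*√618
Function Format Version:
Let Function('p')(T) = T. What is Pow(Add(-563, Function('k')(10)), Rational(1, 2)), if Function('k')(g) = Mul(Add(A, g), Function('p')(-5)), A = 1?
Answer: Mul(I, Pow(618, Rational(1, 2))) ≈ Mul(24.860, I)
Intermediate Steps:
Function('k')(g) = Add(-5, Mul(-5, g)) (Function('k')(g) = Mul(Add(1, g), -5) = Add(-5, Mul(-5, g)))
Pow(Add(-563, Function('k')(10)), Rational(1, 2)) = Pow(Add(-563, Add(-5, Mul(-5, 10))), Rational(1, 2)) = Pow(Add(-563, Add(-5, -50)), Rational(1, 2)) = Pow(Add(-563, -55), Rational(1, 2)) = Pow(-618, Rational(1, 2)) = Mul(I, Pow(618, Rational(1, 2)))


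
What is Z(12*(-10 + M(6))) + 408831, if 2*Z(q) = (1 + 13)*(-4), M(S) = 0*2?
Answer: 408803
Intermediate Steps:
M(S) = 0
Z(q) = -28 (Z(q) = ((1 + 13)*(-4))/2 = (14*(-4))/2 = (½)*(-56) = -28)
Z(12*(-10 + M(6))) + 408831 = -28 + 408831 = 408803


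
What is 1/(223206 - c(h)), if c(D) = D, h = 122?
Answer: 1/223084 ≈ 4.4826e-6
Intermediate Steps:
1/(223206 - c(h)) = 1/(223206 - 1*122) = 1/(223206 - 122) = 1/223084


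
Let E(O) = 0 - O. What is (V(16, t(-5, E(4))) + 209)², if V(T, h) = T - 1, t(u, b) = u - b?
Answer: 50176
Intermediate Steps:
E(O) = -O
V(T, h) = -1 + T
(V(16, t(-5, E(4))) + 209)² = ((-1 + 16) + 209)² = (15 + 209)² = 224² = 50176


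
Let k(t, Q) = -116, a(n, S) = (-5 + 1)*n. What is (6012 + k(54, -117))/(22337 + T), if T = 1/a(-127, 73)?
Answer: 2995168/11347197 ≈ 0.26396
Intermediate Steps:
a(n, S) = -4*n
T = 1/508 (T = 1/(-4*(-127)) = 1/508 ≈ 0.0019685)
(6012 + k(54, -117))/(22337 + T) = (6012 - 116)/(22337 + 1/508) = 5896/(11347197/508) = 5896*(508/11347197) = 2995168/11347197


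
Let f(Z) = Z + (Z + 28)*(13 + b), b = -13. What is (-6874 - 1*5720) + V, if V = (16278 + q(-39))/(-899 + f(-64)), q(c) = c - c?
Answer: -4048100/321 ≈ -12611.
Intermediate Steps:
q(c) = 0
f(Z) = Z (f(Z) = Z + (Z + 28)*(13 - 13) = Z + (28 + Z)*0 = Z + 0 = Z)
V = -5426/321 (V = (16278 + 0)/(-899 - 64) = 16278/(-963) = 16278*(-1/963) = -5426/321 ≈ -16.903)
(-6874 - 1*5720) + V = (-6874 - 1*5720) - 5426/321 = (-6874 - 5720) - 5426/321 = -12594 - 5426/321 = -4048100/321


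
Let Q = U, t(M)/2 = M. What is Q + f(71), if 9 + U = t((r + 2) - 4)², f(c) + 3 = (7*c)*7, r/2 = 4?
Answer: 3611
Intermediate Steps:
r = 8 (r = 2*4 = 8)
t(M) = 2*M
f(c) = -3 + 49*c (f(c) = -3 + (7*c)*7 = -3 + 49*c)
U = 135 (U = -9 + (2*((8 + 2) - 4))² = -9 + (2*(10 - 4))² = -9 + (2*6)² = -9 + 12² = -9 + 144 = 135)
Q = 135
Q + f(71) = 135 + (-3 + 49*71) = 135 + (-3 + 3479) = 135 + 3476 = 3611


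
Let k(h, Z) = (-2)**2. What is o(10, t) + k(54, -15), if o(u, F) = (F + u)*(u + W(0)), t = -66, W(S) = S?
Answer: -556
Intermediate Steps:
k(h, Z) = 4
o(u, F) = u*(F + u) (o(u, F) = (F + u)*(u + 0) = (F + u)*u = u*(F + u))
o(10, t) + k(54, -15) = 10*(-66 + 10) + 4 = 10*(-56) + 4 = -560 + 4 = -556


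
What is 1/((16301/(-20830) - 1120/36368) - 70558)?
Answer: -47346590/3340719207493 ≈ -1.4173e-5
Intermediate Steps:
1/((16301/(-20830) - 1120/36368) - 70558) = 1/((16301*(-1/20830) - 1120*1/36368) - 70558) = 1/((-16301/20830 - 70/2273) - 70558) = 1/(-38510273/47346590 - 70558) = 1/(-3340719207493/47346590) = -47346590/3340719207493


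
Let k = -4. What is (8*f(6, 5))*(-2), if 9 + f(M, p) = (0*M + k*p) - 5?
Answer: 544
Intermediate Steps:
f(M, p) = -14 - 4*p (f(M, p) = -9 + ((0*M - 4*p) - 5) = -9 + ((0 - 4*p) - 5) = -9 + (-4*p - 5) = -9 + (-5 - 4*p) = -14 - 4*p)
(8*f(6, 5))*(-2) = (8*(-14 - 4*5))*(-2) = (8*(-14 - 20))*(-2) = (8*(-34))*(-2) = -272*(-2) = 544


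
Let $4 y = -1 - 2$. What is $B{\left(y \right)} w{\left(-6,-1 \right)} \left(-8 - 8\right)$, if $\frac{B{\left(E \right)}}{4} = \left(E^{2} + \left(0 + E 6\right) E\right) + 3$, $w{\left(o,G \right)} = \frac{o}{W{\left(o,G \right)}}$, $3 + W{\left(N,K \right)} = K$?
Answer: $-666$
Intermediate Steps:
$y = - \frac{3}{4}$ ($y = \frac{-1 - 2}{4} = \frac{1}{4} \left(-3\right) = - \frac{3}{4} \approx -0.75$)
$W{\left(N,K \right)} = -3 + K$
$w{\left(o,G \right)} = \frac{o}{-3 + G}$
$B{\left(E \right)} = 12 + 28 E^{2}$ ($B{\left(E \right)} = 4 \left(\left(E^{2} + \left(0 + E 6\right) E\right) + 3\right) = 4 \left(\left(E^{2} + \left(0 + 6 E\right) E\right) + 3\right) = 4 \left(\left(E^{2} + 6 E E\right) + 3\right) = 4 \left(\left(E^{2} + 6 E^{2}\right) + 3\right) = 4 \left(7 E^{2} + 3\right) = 4 \left(3 + 7 E^{2}\right) = 12 + 28 E^{2}$)
$B{\left(y \right)} w{\left(-6,-1 \right)} \left(-8 - 8\right) = \left(12 + 28 \left(- \frac{3}{4}\right)^{2}\right) \left(- \frac{6}{-3 - 1}\right) \left(-8 - 8\right) = \left(12 + 28 \cdot \frac{9}{16}\right) \left(- \frac{6}{-4}\right) \left(-8 - 8\right) = \left(12 + \frac{63}{4}\right) \left(\left(-6\right) \left(- \frac{1}{4}\right)\right) \left(-16\right) = \frac{111}{4} \cdot \frac{3}{2} \left(-16\right) = \frac{333}{8} \left(-16\right) = -666$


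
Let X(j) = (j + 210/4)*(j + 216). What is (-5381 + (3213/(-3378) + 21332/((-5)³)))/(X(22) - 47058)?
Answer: 781529457/4127775250 ≈ 0.18933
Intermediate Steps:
X(j) = (216 + j)*(105/2 + j) (X(j) = (j + 210*(¼))*(216 + j) = (j + 105/2)*(216 + j) = (105/2 + j)*(216 + j) = (216 + j)*(105/2 + j))
(-5381 + (3213/(-3378) + 21332/((-5)³)))/(X(22) - 47058) = (-5381 + (3213/(-3378) + 21332/((-5)³)))/((11340 + 22² + (537/2)*22) - 47058) = (-5381 + (3213*(-1/3378) + 21332/(-125)))/((11340 + 484 + 5907) - 47058) = (-5381 + (-1071/1126 + 21332*(-1/125)))/(17731 - 47058) = (-5381 + (-1071/1126 - 21332/125))/(-29327) = (-5381 - 24153707/140750)*(-1/29327) = -781529457/140750*(-1/29327) = 781529457/4127775250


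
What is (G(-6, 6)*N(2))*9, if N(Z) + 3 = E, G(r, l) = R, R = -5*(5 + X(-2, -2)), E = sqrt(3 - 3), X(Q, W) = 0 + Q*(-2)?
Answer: 1215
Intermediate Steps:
X(Q, W) = -2*Q (X(Q, W) = 0 - 2*Q = -2*Q)
E = 0 (E = sqrt(0) = 0)
R = -45 (R = -5*(5 - 2*(-2)) = -5*(5 + 4) = -5*9 = -45)
G(r, l) = -45
N(Z) = -3 (N(Z) = -3 + 0 = -3)
(G(-6, 6)*N(2))*9 = -45*(-3)*9 = 135*9 = 1215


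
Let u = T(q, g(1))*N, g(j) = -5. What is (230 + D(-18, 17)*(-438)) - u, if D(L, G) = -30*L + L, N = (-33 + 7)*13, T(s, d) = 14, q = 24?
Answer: -223674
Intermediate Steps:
N = -338 (N = -26*13 = -338)
D(L, G) = -29*L
u = -4732 (u = 14*(-338) = -4732)
(230 + D(-18, 17)*(-438)) - u = (230 - 29*(-18)*(-438)) - 1*(-4732) = (230 + 522*(-438)) + 4732 = (230 - 228636) + 4732 = -228406 + 4732 = -223674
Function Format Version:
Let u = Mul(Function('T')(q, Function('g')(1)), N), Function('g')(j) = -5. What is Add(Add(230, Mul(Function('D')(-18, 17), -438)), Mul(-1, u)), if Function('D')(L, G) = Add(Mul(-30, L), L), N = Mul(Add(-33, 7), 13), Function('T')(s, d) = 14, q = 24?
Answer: -223674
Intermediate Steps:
N = -338 (N = Mul(-26, 13) = -338)
Function('D')(L, G) = Mul(-29, L)
u = -4732 (u = Mul(14, -338) = -4732)
Add(Add(230, Mul(Function('D')(-18, 17), -438)), Mul(-1, u)) = Add(Add(230, Mul(Mul(-29, -18), -438)), Mul(-1, -4732)) = Add(Add(230, Mul(522, -438)), 4732) = Add(Add(230, -228636), 4732) = Add(-228406, 4732) = -223674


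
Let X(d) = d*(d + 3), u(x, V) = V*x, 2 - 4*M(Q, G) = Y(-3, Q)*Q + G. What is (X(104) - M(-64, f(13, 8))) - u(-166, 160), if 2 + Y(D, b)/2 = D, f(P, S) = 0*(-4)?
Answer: 75695/2 ≈ 37848.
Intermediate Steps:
f(P, S) = 0
Y(D, b) = -4 + 2*D
M(Q, G) = ½ - G/4 + 5*Q/2 (M(Q, G) = ½ - ((-4 + 2*(-3))*Q + G)/4 = ½ - ((-4 - 6)*Q + G)/4 = ½ - (-10*Q + G)/4 = ½ - (G - 10*Q)/4 = ½ + (-G/4 + 5*Q/2) = ½ - G/4 + 5*Q/2)
X(d) = d*(3 + d)
(X(104) - M(-64, f(13, 8))) - u(-166, 160) = (104*(3 + 104) - (½ - ¼*0 + (5/2)*(-64))) - 160*(-166) = (104*107 - (½ + 0 - 160)) - 1*(-26560) = (11128 - 1*(-319/2)) + 26560 = (11128 + 319/2) + 26560 = 22575/2 + 26560 = 75695/2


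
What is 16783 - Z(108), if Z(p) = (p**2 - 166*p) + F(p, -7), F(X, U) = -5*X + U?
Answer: 23594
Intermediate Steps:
F(X, U) = U - 5*X
Z(p) = -7 + p**2 - 171*p (Z(p) = (p**2 - 166*p) + (-7 - 5*p) = -7 + p**2 - 171*p)
16783 - Z(108) = 16783 - (-7 + 108**2 - 171*108) = 16783 - (-7 + 11664 - 18468) = 16783 - 1*(-6811) = 16783 + 6811 = 23594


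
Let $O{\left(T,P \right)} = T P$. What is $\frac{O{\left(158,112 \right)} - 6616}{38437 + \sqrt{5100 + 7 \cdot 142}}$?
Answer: $\frac{85176392}{295479375} - \frac{2216 \sqrt{6094}}{295479375} \approx 0.28768$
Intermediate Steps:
$O{\left(T,P \right)} = P T$
$\frac{O{\left(158,112 \right)} - 6616}{38437 + \sqrt{5100 + 7 \cdot 142}} = \frac{112 \cdot 158 - 6616}{38437 + \sqrt{5100 + 7 \cdot 142}} = \frac{17696 - 6616}{38437 + \sqrt{5100 + 994}} = \frac{11080}{38437 + \sqrt{6094}}$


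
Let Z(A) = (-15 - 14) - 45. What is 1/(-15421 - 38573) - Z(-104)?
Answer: 3995555/53994 ≈ 74.000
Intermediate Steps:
Z(A) = -74 (Z(A) = -29 - 45 = -74)
1/(-15421 - 38573) - Z(-104) = 1/(-15421 - 38573) - 1*(-74) = 1/(-53994) + 74 = -1/53994 + 74 = 3995555/53994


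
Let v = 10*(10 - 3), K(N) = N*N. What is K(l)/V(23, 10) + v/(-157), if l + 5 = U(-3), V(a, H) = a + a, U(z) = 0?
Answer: 705/7222 ≈ 0.097618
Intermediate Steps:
V(a, H) = 2*a
l = -5 (l = -5 + 0 = -5)
K(N) = N**2
v = 70 (v = 10*7 = 70)
K(l)/V(23, 10) + v/(-157) = (-5)**2/((2*23)) + 70/(-157) = 25/46 + 70*(-1/157) = 25*(1/46) - 70/157 = 25/46 - 70/157 = 705/7222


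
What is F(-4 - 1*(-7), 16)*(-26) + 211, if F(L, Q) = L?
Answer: 133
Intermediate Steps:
F(-4 - 1*(-7), 16)*(-26) + 211 = (-4 - 1*(-7))*(-26) + 211 = (-4 + 7)*(-26) + 211 = 3*(-26) + 211 = -78 + 211 = 133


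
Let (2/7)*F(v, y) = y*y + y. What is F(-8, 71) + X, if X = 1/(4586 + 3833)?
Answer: 150632749/8419 ≈ 17892.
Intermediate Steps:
F(v, y) = 7*y/2 + 7*y²/2 (F(v, y) = 7*(y*y + y)/2 = 7*(y² + y)/2 = 7*(y + y²)/2 = 7*y/2 + 7*y²/2)
X = 1/8419 ≈ 0.00011878
F(-8, 71) + X = (7/2)*71*(1 + 71) + 1/8419 = (7/2)*71*72 + 1/8419 = 17892 + 1/8419 = 150632749/8419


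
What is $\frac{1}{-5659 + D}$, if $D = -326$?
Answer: $- \frac{1}{5985} \approx -0.00016708$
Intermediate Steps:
$\frac{1}{-5659 + D} = \frac{1}{-5659 - 326} = \frac{1}{-5985} = - \frac{1}{5985}$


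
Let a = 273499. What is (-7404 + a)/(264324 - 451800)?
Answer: -266095/187476 ≈ -1.4194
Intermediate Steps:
(-7404 + a)/(264324 - 451800) = (-7404 + 273499)/(264324 - 451800) = 266095/(-187476) = 266095*(-1/187476) = -266095/187476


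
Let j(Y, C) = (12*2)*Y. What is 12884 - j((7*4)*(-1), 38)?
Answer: 13556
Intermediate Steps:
j(Y, C) = 24*Y
12884 - j((7*4)*(-1), 38) = 12884 - 24*(7*4)*(-1) = 12884 - 24*28*(-1) = 12884 - 24*(-28) = 12884 - 1*(-672) = 12884 + 672 = 13556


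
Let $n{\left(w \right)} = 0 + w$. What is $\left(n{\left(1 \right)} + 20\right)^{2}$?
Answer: $441$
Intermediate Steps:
$n{\left(w \right)} = w$
$\left(n{\left(1 \right)} + 20\right)^{2} = \left(1 + 20\right)^{2} = 21^{2} = 441$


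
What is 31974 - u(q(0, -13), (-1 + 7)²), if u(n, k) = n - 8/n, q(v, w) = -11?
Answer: 351827/11 ≈ 31984.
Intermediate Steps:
31974 - u(q(0, -13), (-1 + 7)²) = 31974 - (-11 - 8/(-11)) = 31974 - (-11 - 8*(-1/11)) = 31974 - (-11 + 8/11) = 31974 - 1*(-113/11) = 31974 + 113/11 = 351827/11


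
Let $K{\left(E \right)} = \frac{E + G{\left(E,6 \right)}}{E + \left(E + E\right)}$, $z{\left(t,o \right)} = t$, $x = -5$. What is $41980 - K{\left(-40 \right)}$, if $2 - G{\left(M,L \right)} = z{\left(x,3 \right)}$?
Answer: $\frac{1679189}{40} \approx 41980.0$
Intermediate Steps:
$G{\left(M,L \right)} = 7$ ($G{\left(M,L \right)} = 2 - -5 = 2 + 5 = 7$)
$K{\left(E \right)} = \frac{7 + E}{3 E}$ ($K{\left(E \right)} = \frac{E + 7}{E + \left(E + E\right)} = \frac{7 + E}{E + 2 E} = \frac{7 + E}{3 E}$)
$41980 - K{\left(-40 \right)} = 41980 - \frac{7 - 40}{3 \left(-40\right)} = 41980 - \frac{1}{3} \left(- \frac{1}{40}\right) \left(-33\right) = 41980 - \frac{11}{40} = \frac{1679189}{40}$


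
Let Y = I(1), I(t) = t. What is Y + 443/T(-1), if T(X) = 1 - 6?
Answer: -438/5 ≈ -87.600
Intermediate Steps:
T(X) = -5
Y = 1
Y + 443/T(-1) = 1 + 443/(-5) = 1 + 443*(-⅕) = 1 - 443/5 = -438/5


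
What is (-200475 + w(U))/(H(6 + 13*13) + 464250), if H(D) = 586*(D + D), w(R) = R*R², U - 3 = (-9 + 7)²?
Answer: -100066/334675 ≈ -0.29899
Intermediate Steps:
U = 7 (U = 3 + (-9 + 7)² = 3 + (-2)² = 3 + 4 = 7)
w(R) = R³
H(D) = 1172*D (H(D) = 586*(2*D) = 1172*D)
(-200475 + w(U))/(H(6 + 13*13) + 464250) = (-200475 + 7³)/(1172*(6 + 13*13) + 464250) = (-200475 + 343)/(1172*(6 + 169) + 464250) = -200132/(1172*175 + 464250) = -200132/(205100 + 464250) = -200132/669350 = -200132*1/669350 = -100066/334675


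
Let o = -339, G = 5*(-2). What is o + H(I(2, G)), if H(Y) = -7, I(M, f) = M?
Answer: -346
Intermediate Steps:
G = -10
o + H(I(2, G)) = -339 - 7 = -346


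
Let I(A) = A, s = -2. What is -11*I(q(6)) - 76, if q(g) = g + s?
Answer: -120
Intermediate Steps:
q(g) = -2 + g (q(g) = g - 2 = -2 + g)
-11*I(q(6)) - 76 = -11*(-2 + 6) - 76 = -11*4 - 76 = -44 - 76 = -120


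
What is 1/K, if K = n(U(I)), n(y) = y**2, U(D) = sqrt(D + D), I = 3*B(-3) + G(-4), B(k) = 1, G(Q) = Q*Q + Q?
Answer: 1/30 ≈ 0.033333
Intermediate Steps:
G(Q) = Q + Q**2 (G(Q) = Q**2 + Q = Q + Q**2)
I = 15 (I = 3*1 - 4*(1 - 4) = 3 - 4*(-3) = 3 + 12 = 15)
U(D) = sqrt(2)*sqrt(D) (U(D) = sqrt(2*D) = sqrt(2)*sqrt(D))
K = 30 (K = (sqrt(2)*sqrt(15))**2 = (sqrt(30))**2 = 30)
1/K = 1/30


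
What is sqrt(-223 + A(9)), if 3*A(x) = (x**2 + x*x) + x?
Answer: I*sqrt(166) ≈ 12.884*I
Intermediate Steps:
A(x) = x/3 + 2*x**2/3 (A(x) = ((x**2 + x*x) + x)/3 = ((x**2 + x**2) + x)/3 = (2*x**2 + x)/3 = (x + 2*x**2)/3 = x/3 + 2*x**2/3)
sqrt(-223 + A(9)) = sqrt(-223 + (1/3)*9*(1 + 2*9)) = sqrt(-223 + (1/3)*9*(1 + 18)) = sqrt(-223 + (1/3)*9*19) = sqrt(-223 + 57) = sqrt(-166) = I*sqrt(166)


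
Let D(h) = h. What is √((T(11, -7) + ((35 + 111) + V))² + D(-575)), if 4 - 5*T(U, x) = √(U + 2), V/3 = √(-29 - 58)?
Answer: √(-14375 + (734 - √13 + 15*I*√87)²)/5 ≈ 144.17 + 28.353*I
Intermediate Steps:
V = 3*I*√87 (V = 3*√(-29 - 58) = 3*√(-87) = 3*(I*√87) = 3*I*√87 ≈ 27.982*I)
T(U, x) = ⅘ - √(2 + U)/5 (T(U, x) = ⅘ - √(U + 2)/5 = ⅘ - √(2 + U)/5)
√((T(11, -7) + ((35 + 111) + V))² + D(-575)) = √(((⅘ - √(2 + 11)/5) + ((35 + 111) + 3*I*√87))² - 575) = √(((⅘ - √13/5) + (146 + 3*I*√87))² - 575) = √((734/5 - √13/5 + 3*I*√87)² - 575) = √(-575 + (734/5 - √13/5 + 3*I*√87)²)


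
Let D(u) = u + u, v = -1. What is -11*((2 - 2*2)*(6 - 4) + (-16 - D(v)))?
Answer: 198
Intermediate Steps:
D(u) = 2*u
-11*((2 - 2*2)*(6 - 4) + (-16 - D(v))) = -11*((2 - 2*2)*(6 - 4) + (-16 - 2*(-1))) = -11*((2 - 4)*2 + (-16 - 1*(-2))) = -11*(-2*2 + (-16 + 2)) = -11*(-4 - 14) = -11*(-18) = 198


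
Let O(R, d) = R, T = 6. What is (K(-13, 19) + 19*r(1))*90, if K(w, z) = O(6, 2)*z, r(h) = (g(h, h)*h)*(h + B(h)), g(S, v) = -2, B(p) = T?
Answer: -13680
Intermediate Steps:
B(p) = 6
r(h) = -2*h*(6 + h) (r(h) = (-2*h)*(h + 6) = (-2*h)*(6 + h) = -2*h*(6 + h))
K(w, z) = 6*z
(K(-13, 19) + 19*r(1))*90 = (6*19 + 19*(-2*1*(6 + 1)))*90 = (114 + 19*(-2*1*7))*90 = (114 + 19*(-14))*90 = (114 - 266)*90 = -152*90 = -13680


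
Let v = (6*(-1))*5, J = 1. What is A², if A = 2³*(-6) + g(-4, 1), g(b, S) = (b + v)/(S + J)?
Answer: 4225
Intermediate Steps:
v = -30 (v = -6*5 = -30)
g(b, S) = (-30 + b)/(1 + S) (g(b, S) = (b - 30)/(S + 1) = (-30 + b)/(1 + S))
A = -65 (A = 2³*(-6) + (-30 - 4)/(1 + 1) = 8*(-6) - 34/2 = -48 + (½)*(-34) = -48 - 17 = -65)
A² = (-65)² = 4225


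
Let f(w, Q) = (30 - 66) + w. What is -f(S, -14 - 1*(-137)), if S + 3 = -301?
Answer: 340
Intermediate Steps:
S = -304 (S = -3 - 301 = -304)
f(w, Q) = -36 + w
-f(S, -14 - 1*(-137)) = -(-36 - 304) = -1*(-340) = 340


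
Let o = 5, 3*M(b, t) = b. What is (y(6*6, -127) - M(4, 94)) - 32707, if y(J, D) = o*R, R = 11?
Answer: -97960/3 ≈ -32653.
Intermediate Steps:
M(b, t) = b/3
y(J, D) = 55 (y(J, D) = 5*11 = 55)
(y(6*6, -127) - M(4, 94)) - 32707 = (55 - 4/3) - 32707 = 161/3 - 32707 = -97960/3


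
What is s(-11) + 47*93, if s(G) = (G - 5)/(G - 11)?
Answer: 48089/11 ≈ 4371.7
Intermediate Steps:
s(G) = (-5 + G)/(-11 + G)
s(-11) + 47*93 = (-5 - 11)/(-11 - 11) + 47*93 = -16/(-22) + 4371 = -1/22*(-16) + 4371 = 8/11 + 4371 = 48089/11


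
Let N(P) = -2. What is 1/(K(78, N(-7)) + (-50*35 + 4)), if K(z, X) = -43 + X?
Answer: -1/1791 ≈ -0.00055835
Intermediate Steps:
1/(K(78, N(-7)) + (-50*35 + 4)) = 1/((-43 - 2) + (-50*35 + 4)) = 1/(-45 + (-1750 + 4)) = 1/(-45 - 1746) = 1/(-1791) = -1/1791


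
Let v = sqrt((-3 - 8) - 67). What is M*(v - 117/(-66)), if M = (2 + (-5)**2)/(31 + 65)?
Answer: 351/704 + 9*I*sqrt(78)/32 ≈ 0.49858 + 2.4839*I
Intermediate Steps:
v = I*sqrt(78) (v = sqrt(-11 - 67) = sqrt(-78) = I*sqrt(78) ≈ 8.8318*I)
M = 9/32 (M = (2 + 25)/96 = 27*(1/96) = 9/32 ≈ 0.28125)
M*(v - 117/(-66)) = 9*(I*sqrt(78) - 117/(-66))/32 = 9*(I*sqrt(78) - 117*(-1/66))/32 = 9*(I*sqrt(78) + 39/22)/32 = 9*(39/22 + I*sqrt(78))/32 = 351/704 + 9*I*sqrt(78)/32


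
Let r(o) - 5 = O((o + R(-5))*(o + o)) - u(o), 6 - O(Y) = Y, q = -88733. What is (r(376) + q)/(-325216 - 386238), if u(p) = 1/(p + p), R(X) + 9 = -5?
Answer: 271431393/535013408 ≈ 0.50734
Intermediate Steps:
R(X) = -14 (R(X) = -9 - 5 = -14)
u(p) = 1/(2*p)
O(Y) = 6 - Y
r(o) = 11 - 1/(2*o) - 2*o*(-14 + o) (r(o) = 5 + ((6 - (o - 14)*(o + o)) - 1/(2*o)) = 5 + ((6 - (-14 + o)*2*o) - 1/(2*o)) = 5 + ((6 - 2*o*(-14 + o)) - 1/(2*o)) = 5 + (6 - 1/(2*o) - 2*o*(-14 + o)) = 11 - 1/(2*o) - 2*o*(-14 + o))
(r(376) + q)/(-325216 - 386238) = ((-½ + 376*(11 - 2*376*(-14 + 376)))/376 - 88733)/(-325216 - 386238) = ((-½ + 376*(11 - 2*376*362))/376 - 88733)/(-711454) = ((-½ + 376*(11 - 272224))/376 - 88733)*(-1/711454) = ((-½ + 376*(-272213))/376 - 88733)*(-1/711454) = ((-½ - 102352088)/376 - 88733)*(-1/711454) = ((1/376)*(-204704177/2) - 88733)*(-1/711454) = (-204704177/752 - 88733)*(-1/711454) = -271431393/752*(-1/711454) = 271431393/535013408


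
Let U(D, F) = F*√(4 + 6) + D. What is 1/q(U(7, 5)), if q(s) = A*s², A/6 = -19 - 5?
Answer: -299/5817744 + 35*√10/2908872 ≈ -1.3345e-5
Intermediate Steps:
A = -144 (A = 6*(-19 - 5) = 6*(-24) = -144)
U(D, F) = D + F*√10 (U(D, F) = F*√10 + D = D + F*√10)
q(s) = -144*s²
1/q(U(7, 5)) = 1/(-144*(7 + 5*√10)²) = -1/(144*(7 + 5*√10)²)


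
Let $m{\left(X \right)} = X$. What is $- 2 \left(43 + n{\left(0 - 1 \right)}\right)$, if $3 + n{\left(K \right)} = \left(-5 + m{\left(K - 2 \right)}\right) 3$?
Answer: $-32$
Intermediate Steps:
$n{\left(K \right)} = -24 + 3 K$ ($n{\left(K \right)} = -3 + \left(-5 + \left(K - 2\right)\right) 3 = -3 + \left(-5 + \left(-2 + K\right)\right) 3 = -3 + \left(-7 + K\right) 3 = -3 + \left(-21 + 3 K\right) = -24 + 3 K$)
$- 2 \left(43 + n{\left(0 - 1 \right)}\right) = - 2 \left(43 - \left(24 - 3 \left(0 - 1\right)\right)\right) = - 2 \left(43 + \left(-24 + 3 \left(-1\right)\right)\right) = - 2 \left(43 - 27\right) = \left(-2\right) 16 = -32$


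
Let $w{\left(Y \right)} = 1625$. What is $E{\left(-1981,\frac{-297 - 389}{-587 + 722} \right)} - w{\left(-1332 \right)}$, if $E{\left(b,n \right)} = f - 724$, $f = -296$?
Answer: $-2645$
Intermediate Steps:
$E{\left(b,n \right)} = -1020$ ($E{\left(b,n \right)} = -296 - 724 = -1020$)
$E{\left(-1981,\frac{-297 - 389}{-587 + 722} \right)} - w{\left(-1332 \right)} = -1020 - 1625 = -2645$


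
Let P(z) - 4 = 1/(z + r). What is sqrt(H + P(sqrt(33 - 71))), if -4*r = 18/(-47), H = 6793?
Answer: sqrt((61267 + 638918*I*sqrt(38))/(9 + 94*I*sqrt(38))) ≈ 82.444 - 0.001*I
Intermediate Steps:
r = 9/94 (r = -9/(2*(-47)) = -9*(-1)/(2*47) = -1/4*(-18/47) = 9/94 ≈ 0.095745)
P(z) = 4 + 1/(9/94 + z) (P(z) = 4 + 1/(z + 9/94) = 4 + 1/(9/94 + z))
sqrt(H + P(sqrt(33 - 71))) = sqrt(6793 + 2*(65 + 188*sqrt(33 - 71))/(9 + 94*sqrt(33 - 71))) = sqrt(6793 + 2*(65 + 188*sqrt(-38))/(9 + 94*sqrt(-38))) = sqrt(6793 + 2*(65 + 188*(I*sqrt(38)))/(9 + 94*(I*sqrt(38)))) = sqrt(6793 + 2*(65 + 188*I*sqrt(38))/(9 + 94*I*sqrt(38)))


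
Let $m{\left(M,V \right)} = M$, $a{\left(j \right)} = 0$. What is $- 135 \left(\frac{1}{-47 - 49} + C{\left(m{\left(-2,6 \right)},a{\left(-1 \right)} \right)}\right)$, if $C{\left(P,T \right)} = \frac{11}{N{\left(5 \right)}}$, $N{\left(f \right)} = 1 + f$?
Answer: $- \frac{7875}{32} \approx -246.09$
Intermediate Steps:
$C{\left(P,T \right)} = \frac{11}{6}$ ($C{\left(P,T \right)} = \frac{11}{1 + 5} = \frac{11}{6}$)
$- 135 \left(\frac{1}{-47 - 49} + C{\left(m{\left(-2,6 \right)},a{\left(-1 \right)} \right)}\right) = - 135 \left(\frac{1}{-47 - 49} + \frac{11}{6}\right) = - 135 \left(\frac{1}{-96} + \frac{11}{6}\right) = - 135 \left(- \frac{1}{96} + \frac{11}{6}\right) = \left(-135\right) \frac{175}{96} = - \frac{7875}{32}$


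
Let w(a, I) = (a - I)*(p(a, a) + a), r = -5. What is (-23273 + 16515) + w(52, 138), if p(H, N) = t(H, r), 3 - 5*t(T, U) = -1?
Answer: -56494/5 ≈ -11299.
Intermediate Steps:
t(T, U) = ⅘ (t(T, U) = ⅗ - ⅕*(-1) = ⅗ + ⅕ = ⅘)
p(H, N) = ⅘
w(a, I) = (⅘ + a)*(a - I) (w(a, I) = (a - I)*(⅘ + a) = (⅘ + a)*(a - I))
(-23273 + 16515) + w(52, 138) = (-23273 + 16515) + (52² - ⅘*138 + (⅘)*52 - 1*138*52) = -6758 + (2704 - 552/5 + 208/5 - 7176) = -6758 - 22704/5 = -56494/5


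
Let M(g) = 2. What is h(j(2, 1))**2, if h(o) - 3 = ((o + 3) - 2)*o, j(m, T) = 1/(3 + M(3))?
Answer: 6561/625 ≈ 10.498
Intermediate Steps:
j(m, T) = 1/5 (j(m, T) = 1/(3 + 2) = 1/5)
h(o) = 3 + o*(1 + o) (h(o) = 3 + ((o + 3) - 2)*o = 3 + ((3 + o) - 2)*o = 3 + (1 + o)*o = 3 + o*(1 + o))
h(j(2, 1))**2 = (3 + 1/5 + (1/5)**2)**2 = (3 + 1/5 + 1/25)**2 = (81/25)**2 = 6561/625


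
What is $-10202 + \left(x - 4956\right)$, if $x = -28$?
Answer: $-15186$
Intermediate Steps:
$-10202 + \left(x - 4956\right) = -10202 - 4984 = -15186$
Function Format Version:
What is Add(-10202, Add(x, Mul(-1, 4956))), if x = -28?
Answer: -15186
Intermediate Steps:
Add(-10202, Add(x, Mul(-1, 4956))) = Add(-10202, Add(-28, Mul(-1, 4956))) = Add(-10202, Add(-28, -4956)) = Add(-10202, -4984) = -15186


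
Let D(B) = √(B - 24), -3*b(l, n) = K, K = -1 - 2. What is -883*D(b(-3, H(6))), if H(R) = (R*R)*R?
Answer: -883*I*√23 ≈ -4234.7*I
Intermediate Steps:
H(R) = R³ (H(R) = R²*R = R³)
K = -3
b(l, n) = 1 (b(l, n) = -⅓*(-3) = 1)
D(B) = √(-24 + B)
-883*D(b(-3, H(6))) = -883*√(-24 + 1) = -883*I*√23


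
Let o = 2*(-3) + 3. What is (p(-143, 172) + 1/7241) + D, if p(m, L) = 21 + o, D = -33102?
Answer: -239561243/7241 ≈ -33084.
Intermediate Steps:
o = -3 (o = -6 + 3 = -3)
p(m, L) = 18 (p(m, L) = 21 - 3 = 18)
(p(-143, 172) + 1/7241) + D = (18 + 1/7241) - 33102 = 130339/7241 - 33102 = -239561243/7241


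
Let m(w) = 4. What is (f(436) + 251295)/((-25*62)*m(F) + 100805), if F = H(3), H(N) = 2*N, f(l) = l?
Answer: 251731/94605 ≈ 2.6609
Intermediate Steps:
F = 6 (F = 2*3 = 6)
(f(436) + 251295)/((-25*62)*m(F) + 100805) = (436 + 251295)/(-25*62*4 + 100805) = 251731/(-1550*4 + 100805) = 251731/(-6200 + 100805) = 251731/94605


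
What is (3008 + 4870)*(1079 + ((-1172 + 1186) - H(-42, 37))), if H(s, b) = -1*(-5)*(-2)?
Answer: 8689434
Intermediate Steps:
H(s, b) = -10 (H(s, b) = 5*(-2) = -10)
(3008 + 4870)*(1079 + ((-1172 + 1186) - H(-42, 37))) = (3008 + 4870)*(1079 + ((-1172 + 1186) - 1*(-10))) = 7878*(1079 + (14 + 10)) = 7878*(1079 + 24) = 7878*1103 = 8689434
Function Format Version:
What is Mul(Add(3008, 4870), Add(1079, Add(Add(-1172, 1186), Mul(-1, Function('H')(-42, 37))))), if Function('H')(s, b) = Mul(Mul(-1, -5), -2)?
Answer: 8689434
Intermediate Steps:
Function('H')(s, b) = -10 (Function('H')(s, b) = Mul(5, -2) = -10)
Mul(Add(3008, 4870), Add(1079, Add(Add(-1172, 1186), Mul(-1, Function('H')(-42, 37))))) = Mul(Add(3008, 4870), Add(1079, Add(Add(-1172, 1186), Mul(-1, -10)))) = Mul(7878, Add(1079, Add(14, 10))) = Mul(7878, Add(1079, 24)) = Mul(7878, 1103) = 8689434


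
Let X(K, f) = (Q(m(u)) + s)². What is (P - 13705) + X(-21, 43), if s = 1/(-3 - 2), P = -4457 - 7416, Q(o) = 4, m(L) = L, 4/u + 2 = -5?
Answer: -639089/25 ≈ -25564.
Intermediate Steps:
u = -4/7 (u = 4/(-2 - 5) = 4/(-7) = 4*(-⅐) = -4/7 ≈ -0.57143)
P = -11873
s = -⅕ (s = 1/(-5) = -⅕ ≈ -0.20000)
X(K, f) = 361/25 (X(K, f) = (4 - ⅕)² = (19/5)² = 361/25)
(P - 13705) + X(-21, 43) = (-11873 - 13705) + 361/25 = -25578 + 361/25 = -639089/25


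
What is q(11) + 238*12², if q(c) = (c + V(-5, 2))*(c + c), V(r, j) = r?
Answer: 34404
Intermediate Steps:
q(c) = 2*c*(-5 + c) (q(c) = (c - 5)*(c + c) = (-5 + c)*(2*c) = 2*c*(-5 + c))
q(11) + 238*12² = 2*11*(-5 + 11) + 238*12² = 2*11*6 + 238*144 = 132 + 34272 = 34404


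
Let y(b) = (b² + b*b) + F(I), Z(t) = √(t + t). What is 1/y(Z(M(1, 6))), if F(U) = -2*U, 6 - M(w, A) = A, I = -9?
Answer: 1/18 ≈ 0.055556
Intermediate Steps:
M(w, A) = 6 - A
Z(t) = √2*√t (Z(t) = √(2*t) = √2*√t)
y(b) = 18 + 2*b² (y(b) = (b² + b*b) - 2*(-9) = (b² + b²) + 18 = 2*b² + 18 = 18 + 2*b²)
1/y(Z(M(1, 6))) = 1/(18 + 2*(√2*√(6 - 1*6))²) = 1/(18 + 2*(√2*√(6 - 6))²) = 1/(18 + 2*(√2*√0)²) = 1/(18 + 2*(√2*0)²) = 1/(18 + 2*0²) = 1/(18 + 2*0) = 1/(18 + 0) = 1/18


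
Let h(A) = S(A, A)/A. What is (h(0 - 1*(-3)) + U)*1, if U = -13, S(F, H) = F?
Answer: -12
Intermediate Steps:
h(A) = 1 (h(A) = A/A = 1)
(h(0 - 1*(-3)) + U)*1 = (1 - 13)*1 = -12*1 = -12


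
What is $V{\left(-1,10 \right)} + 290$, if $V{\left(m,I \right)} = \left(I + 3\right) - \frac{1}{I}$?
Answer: $\frac{3029}{10} \approx 302.9$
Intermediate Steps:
$V{\left(m,I \right)} = 3 + I - \frac{1}{I}$ ($V{\left(m,I \right)} = \left(3 + I\right) - \frac{1}{I} = 3 + I - \frac{1}{I}$)
$V{\left(-1,10 \right)} + 290 = \left(3 + 10 - \frac{1}{10}\right) + 290 = \frac{129}{10} + 290 = \frac{3029}{10}$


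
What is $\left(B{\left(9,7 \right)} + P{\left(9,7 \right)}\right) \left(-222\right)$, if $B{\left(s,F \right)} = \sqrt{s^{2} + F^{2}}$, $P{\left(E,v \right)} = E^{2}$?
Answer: $-17982 - 222 \sqrt{130} \approx -20513.0$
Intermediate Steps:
$B{\left(s,F \right)} = \sqrt{F^{2} + s^{2}}$
$\left(B{\left(9,7 \right)} + P{\left(9,7 \right)}\right) \left(-222\right) = \left(\sqrt{7^{2} + 9^{2}} + 9^{2}\right) \left(-222\right) = \left(\sqrt{49 + 81} + 81\right) \left(-222\right) = \left(\sqrt{130} + 81\right) \left(-222\right) = \left(81 + \sqrt{130}\right) \left(-222\right) = -17982 - 222 \sqrt{130}$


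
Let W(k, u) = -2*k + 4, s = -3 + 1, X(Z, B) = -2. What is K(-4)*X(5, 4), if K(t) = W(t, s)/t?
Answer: 6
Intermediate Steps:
s = -2
W(k, u) = 4 - 2*k
K(t) = (4 - 2*t)/t
K(-4)*X(5, 4) = (-2 + 4/(-4))*(-2) = (-2 + 4*(-¼))*(-2) = (-2 - 1)*(-2) = -3*(-2) = 6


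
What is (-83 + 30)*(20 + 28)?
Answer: -2544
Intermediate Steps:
(-83 + 30)*(20 + 28) = -53*48 = -2544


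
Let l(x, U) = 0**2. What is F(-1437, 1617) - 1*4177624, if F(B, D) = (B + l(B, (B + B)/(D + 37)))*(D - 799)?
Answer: -5353090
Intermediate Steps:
l(x, U) = 0
F(B, D) = B*(-799 + D) (F(B, D) = (B + 0)*(D - 799) = B*(-799 + D))
F(-1437, 1617) - 1*4177624 = -1437*(-799 + 1617) - 1*4177624 = -1437*818 - 4177624 = -1175466 - 4177624 = -5353090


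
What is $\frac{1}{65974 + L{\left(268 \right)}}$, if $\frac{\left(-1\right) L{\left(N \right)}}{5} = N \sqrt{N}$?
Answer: $\frac{32987}{1935673938} + \frac{670 \sqrt{67}}{967836969} \approx 2.2708 \cdot 10^{-5}$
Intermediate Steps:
$L{\left(N \right)} = - 5 N^{\frac{3}{2}}$ ($L{\left(N \right)} = - 5 N \sqrt{N} = - 5 N^{\frac{3}{2}}$)
$\frac{1}{65974 + L{\left(268 \right)}} = \frac{1}{65974 - 5 \cdot 268^{\frac{3}{2}}} = \frac{1}{65974 - 5 \cdot 536 \sqrt{67}} = \frac{1}{65974 - 2680 \sqrt{67}}$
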